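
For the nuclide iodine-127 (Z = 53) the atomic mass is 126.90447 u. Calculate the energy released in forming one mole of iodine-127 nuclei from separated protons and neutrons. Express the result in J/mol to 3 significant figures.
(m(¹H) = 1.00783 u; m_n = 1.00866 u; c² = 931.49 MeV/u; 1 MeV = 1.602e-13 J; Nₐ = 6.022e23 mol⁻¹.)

1.03e+14 J/mol

Total constituent mass: 53 × 1.00783 + 74 × 1.00866 = 128.05583 u
The mass defect is 128.05583 − 126.90447 = 1.15136 u.
E_B = 1.15136 × 931.49 = 1072.48 MeV
Per nucleus in joules: 1072.48 MeV × 1.602e-13 J/MeV = 1.7181e-10 J
Per mole: 1.7181e-10 J × 6.022e23 mol⁻¹ = 1.0346e+14 J/mol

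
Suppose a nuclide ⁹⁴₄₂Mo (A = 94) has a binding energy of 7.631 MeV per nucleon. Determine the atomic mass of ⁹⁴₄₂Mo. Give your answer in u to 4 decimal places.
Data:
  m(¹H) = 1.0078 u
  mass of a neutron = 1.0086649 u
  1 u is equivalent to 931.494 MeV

94.0081 u

Total binding energy = 94 × 7.631 = 717.314 MeV
Mass defect = 717.314 MeV / (931.494 MeV/u) = 0.770068 u
Constituent mass = 42(1.0078) + 52(1.0086649) = 94.7781748 u
Atomic mass = 94.7781748 − 0.770068 = 94.0081068 u ≈ 94.0081 u (to 4 decimal places)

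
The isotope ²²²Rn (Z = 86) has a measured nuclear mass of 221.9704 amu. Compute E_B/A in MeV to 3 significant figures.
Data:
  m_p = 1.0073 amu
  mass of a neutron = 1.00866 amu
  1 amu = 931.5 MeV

With 86 protons and 136 neutrons (A = 222):
Mass of separated nucleons = 86(1.0073) + 136(1.00866) = 86.6278 + 137.17776 = 223.80556 amu
Δm = 223.80556 − 221.9704 = 1.83516 amu
Converting to energy: 1.83516 amu × 931.5 MeV/amu = 1709.45 MeV
Dividing by A = 222 gives 7.700 MeV per nucleon.

7.70 MeV/nucleon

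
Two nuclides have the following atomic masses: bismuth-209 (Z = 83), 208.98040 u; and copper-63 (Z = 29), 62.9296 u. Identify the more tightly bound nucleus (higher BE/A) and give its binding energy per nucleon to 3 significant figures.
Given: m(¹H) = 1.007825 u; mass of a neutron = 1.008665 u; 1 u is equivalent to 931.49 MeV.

bismuth-209: Σm = 83(1.007825) + 126(1.008665) = 210.741265 u; Δm = 1.760865 u; E_B = 1640.2 MeV; E_B/A = 7.848 MeV
copper-63: Σm = 29(1.007825) + 34(1.008665) = 63.521535 u; Δm = 0.591935 u; E_B = 551.38 MeV; E_B/A = 8.752 MeV
copper-63 has the higher binding energy per nucleon, so it is the more tightly bound nucleus.

copper-63; 8.75 MeV/nucleon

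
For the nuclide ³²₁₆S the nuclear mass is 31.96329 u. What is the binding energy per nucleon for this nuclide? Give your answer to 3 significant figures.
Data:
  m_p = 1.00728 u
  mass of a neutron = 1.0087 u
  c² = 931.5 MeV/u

8.51 MeV/nucleon

With 16 protons and 16 neutrons (A = 32):
Total constituent mass: 16 × 1.00728 + 16 × 1.0087 = 32.25568 u
Δm = 32.25568 − 31.96329 = 0.29239 u
Binding energy = Δm·c² = 0.29239 × 931.5 MeV/u = 272.361 MeV
Dividing by A = 32 gives 8.511 MeV per nucleon.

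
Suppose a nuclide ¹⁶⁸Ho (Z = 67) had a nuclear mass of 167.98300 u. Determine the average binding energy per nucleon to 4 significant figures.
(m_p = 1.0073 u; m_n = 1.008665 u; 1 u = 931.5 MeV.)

Σm = 67·m_p + 101·m_n = 67.4891 + 101.875165 = 169.364265 u
Δm = 169.364265 − 167.98300 = 1.381265 u
E_B = 1.381265 × 931.5 = 1286.65 MeV
BE/A = 1286.65 MeV / 168 = 7.659 MeV/nucleon

7.659 MeV/nucleon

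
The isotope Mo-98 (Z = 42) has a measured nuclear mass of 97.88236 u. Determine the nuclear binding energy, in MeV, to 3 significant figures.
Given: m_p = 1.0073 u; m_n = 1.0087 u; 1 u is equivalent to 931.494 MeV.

Σm = 42·m_p + 56·m_n = 42.3066 + 56.4872 = 98.7938 u
The mass defect is 98.7938 − 97.88236 = 0.91144 u.
Converting to energy: 0.91144 u × 931.494 MeV/u = 849.001 MeV

849 MeV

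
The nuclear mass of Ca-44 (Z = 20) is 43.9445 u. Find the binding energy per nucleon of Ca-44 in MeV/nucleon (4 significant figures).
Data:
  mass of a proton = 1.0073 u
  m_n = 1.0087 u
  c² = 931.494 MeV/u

Mass of separated nucleons = 20(1.0073) + 24(1.0087) = 20.1460 + 24.2088 = 44.3548 u
Mass defect Δm = 44.3548 − 43.9445 = 0.4103 u
Binding energy = Δm·c² = 0.4103 × 931.494 MeV/u = 382.192 MeV
Per nucleon: 382.192 / 44 = 8.686 MeV

8.686 MeV/nucleon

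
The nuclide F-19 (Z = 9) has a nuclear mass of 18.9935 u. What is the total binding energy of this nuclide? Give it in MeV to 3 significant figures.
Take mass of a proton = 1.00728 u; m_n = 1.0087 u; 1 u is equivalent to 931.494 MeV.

148 MeV

Mass of separated nucleons = 9(1.00728) + 10(1.0087) = 9.06552 + 10.0870 = 19.15252 u
Δm = 19.15252 − 18.9935 = 0.15902 u
E_B = 0.15902 × 931.494 = 148.126 MeV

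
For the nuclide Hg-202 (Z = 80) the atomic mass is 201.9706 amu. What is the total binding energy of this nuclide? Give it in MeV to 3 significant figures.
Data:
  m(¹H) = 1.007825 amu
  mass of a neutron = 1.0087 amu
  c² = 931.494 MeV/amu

1600 MeV

Mass of separated nucleons = 80(1.007825) + 122(1.0087) = 80.626000 + 123.0614 = 203.687400 amu
Δm = 203.687400 − 201.9706 = 1.716800 amu
E_B = 1.716800 × 931.494 = 1599.19 MeV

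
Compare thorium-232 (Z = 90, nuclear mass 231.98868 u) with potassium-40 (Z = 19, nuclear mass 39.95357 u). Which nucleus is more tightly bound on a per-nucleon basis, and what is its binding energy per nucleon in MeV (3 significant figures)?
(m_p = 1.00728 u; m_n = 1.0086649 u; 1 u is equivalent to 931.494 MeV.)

potassium-40; 8.54 MeV/nucleon

thorium-232: Σm = 90(1.00728) + 142(1.0086649) = 233.8856158 u; Δm = 1.8969358 u; E_B = 1767.0 MeV; E_B/A = 7.616 MeV
potassium-40: Σm = 19(1.00728) + 21(1.0086649) = 40.3202829 u; Δm = 0.3667129 u; E_B = 341.59 MeV; E_B/A = 8.540 MeV
potassium-40 has the higher binding energy per nucleon, so it is the more tightly bound nucleus.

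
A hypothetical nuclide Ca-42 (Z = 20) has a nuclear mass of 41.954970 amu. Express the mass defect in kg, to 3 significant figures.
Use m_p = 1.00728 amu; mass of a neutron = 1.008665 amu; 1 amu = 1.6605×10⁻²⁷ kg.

The nucleus contains 20 protons and 42 − 20 = 22 neutrons.
Σm = 20·m_p + 22·m_n = 20.14560 + 22.190630 = 42.336230 amu
The mass defect is 42.336230 − 41.954970 = 0.381260 amu.
In SI units: 0.381260 amu × 1.6605×10⁻²⁷ kg/amu = 6.3308e-28 kg

6.33e-28 kg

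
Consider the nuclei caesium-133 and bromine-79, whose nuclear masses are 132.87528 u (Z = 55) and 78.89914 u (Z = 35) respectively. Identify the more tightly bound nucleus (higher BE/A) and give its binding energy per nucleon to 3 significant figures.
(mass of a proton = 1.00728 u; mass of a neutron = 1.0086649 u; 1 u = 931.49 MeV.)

caesium-133: Σm = 55(1.00728) + 78(1.0086649) = 134.0762622 u; Δm = 1.2009822 u; E_B = 1118.7 MeV; E_B/A = 8.411 MeV
bromine-79: Σm = 35(1.00728) + 44(1.0086649) = 79.6360556 u; Δm = 0.7369156 u; E_B = 686.43 MeV; E_B/A = 8.689 MeV
bromine-79 has the higher binding energy per nucleon, so it is the more tightly bound nucleus.

bromine-79; 8.69 MeV/nucleon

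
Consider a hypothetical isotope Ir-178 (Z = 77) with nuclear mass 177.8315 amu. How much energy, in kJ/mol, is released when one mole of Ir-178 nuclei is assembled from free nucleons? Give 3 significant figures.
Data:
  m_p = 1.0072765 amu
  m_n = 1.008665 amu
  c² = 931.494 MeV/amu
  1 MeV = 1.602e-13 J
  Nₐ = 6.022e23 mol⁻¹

With 77 protons and 101 neutrons (A = 178):
Mass of separated nucleons = 77(1.0072765) + 101(1.008665) = 77.5602905 + 101.875165 = 179.4354555 amu
Δm = 179.4354555 − 177.8315 = 1.6039555 amu
Binding energy = Δm·c² = 1.6039555 × 931.494 MeV/amu = 1494.07 MeV
Per nucleus in joules: 1494.07 MeV × 1.602e-13 J/MeV = 2.3935e-10 J
Per mole: 2.3935e-10 J × 6.022e23 mol⁻¹ = 1.4414e+14 J/mol

1.44e+11 kJ/mol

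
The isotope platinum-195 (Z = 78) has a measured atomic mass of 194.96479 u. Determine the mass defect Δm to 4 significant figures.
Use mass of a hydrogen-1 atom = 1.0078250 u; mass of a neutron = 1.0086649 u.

1.659 u

Mass of separated nucleons = 78(1.0078250) + 117(1.0086649) = 78.6103500 + 118.0137933 = 196.6241433 u
Δm = 196.6241433 − 194.96479 = 1.6593533 u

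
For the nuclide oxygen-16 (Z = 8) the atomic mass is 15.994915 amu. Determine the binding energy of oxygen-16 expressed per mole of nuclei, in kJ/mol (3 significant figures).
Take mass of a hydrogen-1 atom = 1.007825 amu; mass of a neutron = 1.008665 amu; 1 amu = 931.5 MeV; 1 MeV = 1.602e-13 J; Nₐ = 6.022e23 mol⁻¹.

The nucleus contains 8 protons and 16 − 8 = 8 neutrons.
Total constituent mass: 8 × 1.007825 + 8 × 1.008665 = 16.131920 amu
The mass defect is 16.131920 − 15.994915 = 0.137005 amu.
Converting to energy: 0.137005 amu × 931.5 MeV/amu = 127.620 MeV
Per nucleus in joules: 127.620 MeV × 1.602e-13 J/MeV = 2.0445e-11 J
Per mole: 2.0445e-11 J × 6.022e23 mol⁻¹ = 1.2312e+13 J/mol

1.23e+10 kJ/mol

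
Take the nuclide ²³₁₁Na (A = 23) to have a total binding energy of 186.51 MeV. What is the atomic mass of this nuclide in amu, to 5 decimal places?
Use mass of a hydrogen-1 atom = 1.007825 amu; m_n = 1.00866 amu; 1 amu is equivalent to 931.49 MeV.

22.98977 amu

Mass defect = 186.51 MeV / (931.49 MeV/amu) = 0.2002276 amu
Constituent mass = 11(1.007825) + 12(1.00866) = 23.189995 amu
Atomic mass = 23.189995 − 0.2002276 = 22.9897674 amu ≈ 22.98977 amu (to 5 decimal places)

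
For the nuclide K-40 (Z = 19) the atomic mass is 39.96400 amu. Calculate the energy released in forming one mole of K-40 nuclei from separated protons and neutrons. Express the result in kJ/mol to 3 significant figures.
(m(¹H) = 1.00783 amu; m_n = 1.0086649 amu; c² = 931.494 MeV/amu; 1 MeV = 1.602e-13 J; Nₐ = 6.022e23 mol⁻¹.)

3.30e+10 kJ/mol

Total constituent mass: 19 × 1.00783 + 21 × 1.0086649 = 40.3307329 amu
Δm = 40.3307329 − 39.96400 = 0.3667329 amu
Binding energy = Δm·c² = 0.3667329 × 931.494 MeV/amu = 341.609 MeV
Per nucleus in joules: 341.609 MeV × 1.602e-13 J/MeV = 5.4726e-11 J
Per mole: 5.4726e-11 J × 6.022e23 mol⁻¹ = 3.2956e+13 J/mol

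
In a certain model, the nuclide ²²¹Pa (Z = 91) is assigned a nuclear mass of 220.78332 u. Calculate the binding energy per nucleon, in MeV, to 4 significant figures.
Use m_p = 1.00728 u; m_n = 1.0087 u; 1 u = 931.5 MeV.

8.473 MeV/nucleon

The nucleus contains 91 protons and 221 − 91 = 130 neutrons.
Σm = 91·m_p + 130·m_n = 91.66248 + 131.1310 = 222.79348 u
The mass defect is 222.79348 − 220.78332 = 2.01016 u.
E_B = 2.01016 × 931.5 = 1872.46 MeV
BE/A = 1872.46 MeV / 221 = 8.473 MeV/nucleon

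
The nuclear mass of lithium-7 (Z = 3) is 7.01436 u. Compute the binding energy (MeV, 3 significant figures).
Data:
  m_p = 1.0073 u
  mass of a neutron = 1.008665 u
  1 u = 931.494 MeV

39.3 MeV

With 3 protons and 4 neutrons (A = 7):
Σm = 3·m_p + 4·m_n = 3.0219 + 4.034660 = 7.056560 u
The mass defect is 7.056560 − 7.01436 = 0.042200 u.
E_B = 0.042200 × 931.494 = 39.3090 MeV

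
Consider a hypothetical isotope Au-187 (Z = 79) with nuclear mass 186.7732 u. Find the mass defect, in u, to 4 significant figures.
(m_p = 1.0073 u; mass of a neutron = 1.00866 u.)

1.739 u

Z = 79, so N = A − Z = 187 − 79 = 108.
Total constituent mass: 79 × 1.0073 + 108 × 1.00866 = 188.51198 u
The mass defect is 188.51198 − 186.7732 = 1.73878 u.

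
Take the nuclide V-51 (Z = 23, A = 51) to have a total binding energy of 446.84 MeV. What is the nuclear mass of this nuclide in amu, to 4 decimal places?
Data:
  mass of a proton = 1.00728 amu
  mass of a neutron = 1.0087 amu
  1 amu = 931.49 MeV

50.9313 amu

Mass defect = 446.84 MeV / (931.49 MeV/amu) = 0.479705 amu
Constituent mass = 23(1.00728) + 28(1.0087) = 51.41104 amu
Nuclear mass = 51.41104 − 0.479705 = 50.931335 amu ≈ 50.9313 amu (to 4 decimal places)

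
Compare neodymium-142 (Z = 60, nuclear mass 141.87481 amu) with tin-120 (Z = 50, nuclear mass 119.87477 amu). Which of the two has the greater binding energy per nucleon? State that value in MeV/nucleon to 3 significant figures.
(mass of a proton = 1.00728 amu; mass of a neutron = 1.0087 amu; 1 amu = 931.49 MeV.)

tin-120; 8.52 MeV/nucleon

neodymium-142: Σm = 60(1.00728) + 82(1.0087) = 143.15020 amu; Δm = 1.27539 amu; E_B = 1188.0 MeV; E_B/A = 8.366 MeV
tin-120: Σm = 50(1.00728) + 70(1.0087) = 120.97300 amu; Δm = 1.09823 amu; E_B = 1022.99 MeV; E_B/A = 8.5249 MeV
tin-120 has the higher binding energy per nucleon, so it is the more tightly bound nucleus.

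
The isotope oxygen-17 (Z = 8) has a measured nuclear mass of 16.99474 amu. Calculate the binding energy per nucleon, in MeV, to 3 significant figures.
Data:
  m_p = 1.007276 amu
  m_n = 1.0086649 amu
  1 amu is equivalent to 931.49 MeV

7.75 MeV/nucleon

The nucleus contains 8 protons and 17 − 8 = 9 neutrons.
Total constituent mass: 8 × 1.007276 + 9 × 1.0086649 = 17.1361921 amu
The mass defect is 17.1361921 − 16.99474 = 0.1414521 amu.
E_B = 0.1414521 × 931.49 = 131.761 MeV
Per nucleon: 131.761 / 17 = 7.751 MeV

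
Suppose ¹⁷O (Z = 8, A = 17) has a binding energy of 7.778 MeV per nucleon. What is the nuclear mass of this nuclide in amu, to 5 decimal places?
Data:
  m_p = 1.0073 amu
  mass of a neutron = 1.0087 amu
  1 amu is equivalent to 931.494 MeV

Total binding energy = 17 × 7.778 = 132.226 MeV
Mass defect = 132.226 MeV / (931.494 MeV/amu) = 0.1419505 amu
Constituent mass = 8(1.0073) + 9(1.0087) = 17.1367 amu
Nuclear mass = 17.1367 − 0.1419505 = 16.9947495 amu ≈ 16.99475 amu (to 5 decimal places)

16.99475 amu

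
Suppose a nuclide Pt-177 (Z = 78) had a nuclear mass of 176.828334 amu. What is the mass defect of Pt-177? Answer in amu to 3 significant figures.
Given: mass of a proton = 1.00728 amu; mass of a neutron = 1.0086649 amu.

With 78 protons and 99 neutrons (A = 177):
Mass of separated nucleons = 78(1.00728) + 99(1.0086649) = 78.56784 + 99.8578251 = 178.4256651 amu
Mass defect Δm = 178.4256651 − 176.828334 = 1.5973311 amu

1.60 amu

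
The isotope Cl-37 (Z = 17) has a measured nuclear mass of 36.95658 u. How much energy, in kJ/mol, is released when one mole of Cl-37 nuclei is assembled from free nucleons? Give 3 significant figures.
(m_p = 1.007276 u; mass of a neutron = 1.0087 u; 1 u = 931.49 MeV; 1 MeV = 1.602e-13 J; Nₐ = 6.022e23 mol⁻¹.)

3.07e+10 kJ/mol

Z = 17, so N = A − Z = 37 − 17 = 20.
Mass of separated nucleons = 17(1.007276) + 20(1.0087) = 17.123692 + 20.1740 = 37.297692 u
Mass defect Δm = 37.297692 − 36.95658 = 0.341112 u
Converting to energy: 0.341112 u × 931.49 MeV/u = 317.742 MeV
Per nucleus in joules: 317.742 MeV × 1.602e-13 J/MeV = 5.0902e-11 J
Per mole: 5.0902e-11 J × 6.022e23 mol⁻¹ = 3.0653e+13 J/mol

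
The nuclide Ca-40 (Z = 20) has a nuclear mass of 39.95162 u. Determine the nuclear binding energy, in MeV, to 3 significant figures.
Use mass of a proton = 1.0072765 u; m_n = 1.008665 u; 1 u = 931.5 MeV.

342 MeV

With 20 protons and 20 neutrons (A = 40):
Mass of separated nucleons = 20(1.0072765) + 20(1.008665) = 20.1455300 + 20.173300 = 40.3188300 u
Δm = 40.3188300 − 39.95162 = 0.3672100 u
E_B = 0.3672100 × 931.5 = 342.056 MeV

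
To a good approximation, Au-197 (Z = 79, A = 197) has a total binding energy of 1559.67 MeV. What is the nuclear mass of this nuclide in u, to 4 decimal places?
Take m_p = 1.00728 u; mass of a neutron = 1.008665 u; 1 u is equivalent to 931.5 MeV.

196.9232 u

Mass defect = 1559.67 MeV / (931.5 MeV/u) = 1.674364 u
Constituent mass = 79(1.00728) + 118(1.008665) = 198.597590 u
Nuclear mass = 198.597590 − 1.674364 = 196.923226 u ≈ 196.9232 u (to 4 decimal places)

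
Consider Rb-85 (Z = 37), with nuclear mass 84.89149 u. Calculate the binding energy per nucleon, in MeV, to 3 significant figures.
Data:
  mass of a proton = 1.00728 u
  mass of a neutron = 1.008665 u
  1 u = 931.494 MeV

Z = 37, so N = A − Z = 85 − 37 = 48.
Σm = 37·m_p + 48·m_n = 37.26936 + 48.415920 = 85.685280 u
Mass defect Δm = 85.685280 − 84.89149 = 0.793790 u
E_B = 0.793790 × 931.494 = 739.411 MeV
Dividing by A = 85 gives 8.699 MeV per nucleon.

8.70 MeV/nucleon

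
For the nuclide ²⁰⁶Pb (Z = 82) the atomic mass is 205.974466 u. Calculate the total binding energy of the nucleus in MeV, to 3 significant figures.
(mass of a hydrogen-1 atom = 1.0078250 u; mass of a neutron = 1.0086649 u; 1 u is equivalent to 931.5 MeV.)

Z = 82, so N = A − Z = 206 − 82 = 124.
Σm = 82·m(¹H) + 124·m_n = 82.6416500 + 125.0744476 = 207.7160976 u
Mass defect Δm = 207.7160976 − 205.974466 = 1.7416316 u
E_B = 1.7416316 × 931.5 = 1622.33 MeV

1620 MeV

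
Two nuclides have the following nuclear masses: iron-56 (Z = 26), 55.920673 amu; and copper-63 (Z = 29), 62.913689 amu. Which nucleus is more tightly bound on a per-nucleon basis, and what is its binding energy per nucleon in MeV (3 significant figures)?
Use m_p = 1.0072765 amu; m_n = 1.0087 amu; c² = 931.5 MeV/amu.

iron-56: Σm = 26(1.0072765) + 30(1.0087) = 56.4501890 amu; Δm = 0.5295160 amu; E_B = 493.24 MeV; E_B/A = 8.808 MeV
copper-63: Σm = 29(1.0072765) + 34(1.0087) = 63.5068185 amu; Δm = 0.5931295 amu; E_B = 552.50 MeV; E_B/A = 8.770 MeV
iron-56 has the higher binding energy per nucleon, so it is the more tightly bound nucleus.

iron-56; 8.81 MeV/nucleon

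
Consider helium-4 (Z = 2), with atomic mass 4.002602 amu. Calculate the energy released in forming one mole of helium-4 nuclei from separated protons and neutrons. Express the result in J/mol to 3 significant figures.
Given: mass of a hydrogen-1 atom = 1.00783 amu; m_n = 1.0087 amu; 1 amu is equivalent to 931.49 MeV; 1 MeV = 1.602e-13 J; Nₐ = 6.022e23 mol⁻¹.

Z = 2, so N = A − Z = 4 − 2 = 2.
Total constituent mass: 2 × 1.00783 + 2 × 1.0087 = 4.03306 amu
The mass defect is 4.03306 − 4.002602 = 0.030458 amu.
Binding energy = Δm·c² = 0.030458 × 931.49 MeV/amu = 28.3713 MeV
Per nucleus in joules: 28.3713 MeV × 1.602e-13 J/MeV = 4.5451e-12 J
Per mole: 4.5451e-12 J × 6.022e23 mol⁻¹ = 2.7371e+12 J/mol

2.74e+12 J/mol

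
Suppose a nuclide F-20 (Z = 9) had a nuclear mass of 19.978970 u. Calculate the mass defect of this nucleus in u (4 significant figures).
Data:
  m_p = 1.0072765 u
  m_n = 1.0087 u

Σm = 9·m_p + 11·m_n = 9.0654885 + 11.0957 = 20.1611885 u
Mass defect Δm = 20.1611885 − 19.978970 = 0.1822185 u

0.1822 u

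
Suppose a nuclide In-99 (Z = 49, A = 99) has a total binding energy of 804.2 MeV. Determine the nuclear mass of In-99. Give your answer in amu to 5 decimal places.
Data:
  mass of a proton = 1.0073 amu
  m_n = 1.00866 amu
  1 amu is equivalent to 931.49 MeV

Mass defect = 804.2 MeV / (931.49 MeV/amu) = 0.8633480 amu
Constituent mass = 49(1.0073) + 50(1.00866) = 99.79070 amu
Nuclear mass = 99.79070 − 0.8633480 = 98.9273520 amu ≈ 98.92735 amu (to 5 decimal places)

98.92735 amu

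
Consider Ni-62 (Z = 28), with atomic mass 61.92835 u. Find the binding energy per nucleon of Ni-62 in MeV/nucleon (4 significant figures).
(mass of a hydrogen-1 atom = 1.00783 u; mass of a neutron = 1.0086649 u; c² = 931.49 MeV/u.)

8.797 MeV/nucleon

Total constituent mass: 28 × 1.00783 + 34 × 1.0086649 = 62.5138466 u
The mass defect is 62.5138466 − 61.92835 = 0.5854966 u.
E_B = 0.5854966 × 931.49 = 545.384 MeV
Dividing by A = 62 gives 8.797 MeV per nucleon.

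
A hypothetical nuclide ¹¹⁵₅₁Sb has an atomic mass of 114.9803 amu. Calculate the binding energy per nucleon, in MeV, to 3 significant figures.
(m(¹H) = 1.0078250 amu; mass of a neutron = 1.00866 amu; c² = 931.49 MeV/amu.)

7.88 MeV/nucleon

Σm = 51·m(¹H) + 64·m_n = 51.3990750 + 64.55424 = 115.9533150 amu
Δm = 115.9533150 − 114.9803 = 0.9730150 amu
Converting to energy: 0.9730150 amu × 931.49 MeV/amu = 906.354 MeV
Per nucleon: 906.354 / 115 = 7.881 MeV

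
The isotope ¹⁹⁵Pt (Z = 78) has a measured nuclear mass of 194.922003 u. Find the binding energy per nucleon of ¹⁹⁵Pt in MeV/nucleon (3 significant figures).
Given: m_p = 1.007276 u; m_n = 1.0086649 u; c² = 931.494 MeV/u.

Σm = 78·m_p + 117·m_n = 78.567528 + 118.0137933 = 196.5813213 u
Δm = 196.5813213 − 194.922003 = 1.6593183 u
Converting to energy: 1.6593183 u × 931.494 MeV/u = 1545.65 MeV
BE/A = 1545.65 MeV / 195 = 7.926 MeV/nucleon

7.93 MeV/nucleon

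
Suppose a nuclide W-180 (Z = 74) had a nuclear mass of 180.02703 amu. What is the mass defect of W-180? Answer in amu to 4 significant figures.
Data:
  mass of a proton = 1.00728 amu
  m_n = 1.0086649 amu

Mass of separated nucleons = 74(1.00728) + 106(1.0086649) = 74.53872 + 106.9184794 = 181.4571994 amu
The mass defect is 181.4571994 − 180.02703 = 1.4301694 amu.

1.430 amu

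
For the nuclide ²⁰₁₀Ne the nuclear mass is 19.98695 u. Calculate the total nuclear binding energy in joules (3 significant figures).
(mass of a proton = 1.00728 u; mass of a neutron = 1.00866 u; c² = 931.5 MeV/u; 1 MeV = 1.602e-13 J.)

With 10 protons and 10 neutrons (A = 20):
Mass of separated nucleons = 10(1.00728) + 10(1.00866) = 10.07280 + 10.08660 = 20.15940 u
Δm = 20.15940 − 19.98695 = 0.17245 u
E_B = 0.17245 × 931.5 = 160.637 MeV
In joules: 160.637 MeV × 1.602e-13 J/MeV = 2.5734e-11 J

2.57e-11 J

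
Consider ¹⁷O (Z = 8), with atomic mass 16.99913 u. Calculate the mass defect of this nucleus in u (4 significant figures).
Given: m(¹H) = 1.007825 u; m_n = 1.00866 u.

0.1414 u

The nucleus contains 8 protons and 17 − 8 = 9 neutrons.
Σm = 8·m(¹H) + 9·m_n = 8.062600 + 9.07794 = 17.140540 u
Δm = 17.140540 − 16.99913 = 0.141410 u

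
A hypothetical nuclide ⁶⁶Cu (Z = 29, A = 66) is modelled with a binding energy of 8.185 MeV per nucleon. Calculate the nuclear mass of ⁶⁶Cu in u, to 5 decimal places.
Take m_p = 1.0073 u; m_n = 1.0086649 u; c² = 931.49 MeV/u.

65.95236 u

Total binding energy = 66 × 8.185 = 540.210 MeV
Mass defect = 540.210 MeV / (931.49 MeV/u) = 0.5799418 u
Constituent mass = 29(1.0073) + 37(1.0086649) = 66.5323013 u
Nuclear mass = 66.5323013 − 0.5799418 = 65.9523595 u ≈ 65.95236 u (to 5 decimal places)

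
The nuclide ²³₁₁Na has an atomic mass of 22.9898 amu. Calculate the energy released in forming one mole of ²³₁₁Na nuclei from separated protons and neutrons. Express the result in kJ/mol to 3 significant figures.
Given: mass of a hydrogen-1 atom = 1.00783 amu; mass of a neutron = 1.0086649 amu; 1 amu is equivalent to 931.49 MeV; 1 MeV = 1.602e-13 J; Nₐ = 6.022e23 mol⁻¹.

Total constituent mass: 11 × 1.00783 + 12 × 1.0086649 = 23.1901088 amu
Mass defect Δm = 23.1901088 − 22.9898 = 0.2003088 amu
Converting to energy: 0.2003088 amu × 931.49 MeV/amu = 186.586 MeV
Per nucleus in joules: 186.586 MeV × 1.602e-13 J/MeV = 2.9891e-11 J
Per mole: 2.9891e-11 J × 6.022e23 mol⁻¹ = 1.8000e+13 J/mol

1.80e+10 kJ/mol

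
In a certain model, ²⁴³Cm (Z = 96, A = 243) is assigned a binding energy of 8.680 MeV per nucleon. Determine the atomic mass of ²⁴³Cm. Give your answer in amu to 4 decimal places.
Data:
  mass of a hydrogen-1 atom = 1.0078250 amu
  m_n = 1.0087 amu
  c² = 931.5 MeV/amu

242.7658 amu

Total binding energy = 243 × 8.680 = 2109.240 MeV
Mass defect = 2109.240 MeV / (931.5 MeV/amu) = 2.264348 amu
Constituent mass = 96(1.0078250) + 147(1.0087) = 245.0301000 amu
Atomic mass = 245.0301000 − 2.264348 = 242.7657520 amu ≈ 242.7658 amu (to 4 decimal places)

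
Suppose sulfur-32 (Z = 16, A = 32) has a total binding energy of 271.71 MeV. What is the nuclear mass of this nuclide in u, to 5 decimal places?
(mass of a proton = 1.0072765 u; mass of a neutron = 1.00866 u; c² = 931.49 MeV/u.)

Mass defect = 271.71 MeV / (931.49 MeV/u) = 0.2916940 u
Constituent mass = 16(1.0072765) + 16(1.00866) = 32.2549840 u
Nuclear mass = 32.2549840 − 0.2916940 = 31.9632900 u ≈ 31.96329 u (to 5 decimal places)

31.96329 u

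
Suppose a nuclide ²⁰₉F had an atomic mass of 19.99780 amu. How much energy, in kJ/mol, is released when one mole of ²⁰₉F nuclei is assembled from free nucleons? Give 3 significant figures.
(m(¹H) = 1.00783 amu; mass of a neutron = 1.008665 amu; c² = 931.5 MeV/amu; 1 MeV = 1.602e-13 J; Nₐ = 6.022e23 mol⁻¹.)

Mass of separated nucleons = 9(1.00783) + 11(1.008665) = 9.07047 + 11.095315 = 20.165785 amu
Δm = 20.165785 − 19.99780 = 0.167985 amu
Converting to energy: 0.167985 amu × 931.5 MeV/amu = 156.478 MeV
Per nucleus in joules: 156.478 MeV × 1.602e-13 J/MeV = 2.5068e-11 J
Per mole: 2.5068e-11 J × 6.022e23 mol⁻¹ = 1.5096e+13 J/mol

1.51e+10 kJ/mol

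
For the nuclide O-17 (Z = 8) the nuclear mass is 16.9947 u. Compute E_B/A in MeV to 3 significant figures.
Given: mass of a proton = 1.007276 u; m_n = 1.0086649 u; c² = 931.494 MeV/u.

Total constituent mass: 8 × 1.007276 + 9 × 1.0086649 = 17.1361921 u
Mass defect Δm = 17.1361921 − 16.9947 = 0.1414921 u
Binding energy = Δm·c² = 0.1414921 × 931.494 MeV/u = 131.799 MeV
Dividing by A = 17 gives 7.753 MeV per nucleon.

7.75 MeV/nucleon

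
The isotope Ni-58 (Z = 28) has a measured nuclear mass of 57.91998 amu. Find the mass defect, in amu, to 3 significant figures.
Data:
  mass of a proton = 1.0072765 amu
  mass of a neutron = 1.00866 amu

0.544 amu

Total constituent mass: 28 × 1.0072765 + 30 × 1.00866 = 58.4635420 amu
The mass defect is 58.4635420 − 57.91998 = 0.5435620 amu.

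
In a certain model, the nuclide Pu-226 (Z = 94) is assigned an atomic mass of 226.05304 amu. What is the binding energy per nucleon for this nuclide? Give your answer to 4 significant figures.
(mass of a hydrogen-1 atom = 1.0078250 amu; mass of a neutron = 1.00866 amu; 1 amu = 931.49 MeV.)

Z = 94, so N = A − Z = 226 − 94 = 132.
Σm = 94·m(¹H) + 132·m_n = 94.7355500 + 133.14312 = 227.8786700 amu
The mass defect is 227.8786700 − 226.05304 = 1.8256300 amu.
Converting to energy: 1.8256300 amu × 931.49 MeV/amu = 1700.56 MeV
Dividing by A = 226 gives 7.525 MeV per nucleon.

7.525 MeV/nucleon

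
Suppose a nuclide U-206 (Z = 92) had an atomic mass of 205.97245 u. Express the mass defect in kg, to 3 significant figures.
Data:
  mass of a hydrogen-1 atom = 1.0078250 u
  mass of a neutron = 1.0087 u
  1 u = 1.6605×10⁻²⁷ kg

2.89e-27 kg

With 92 protons and 114 neutrons (A = 206):
Mass of separated nucleons = 92(1.0078250) + 114(1.0087) = 92.7199000 + 114.9918 = 207.7117000 u
Mass defect Δm = 207.7117000 − 205.97245 = 1.7392500 u
In SI units: 1.7392500 u × 1.6605×10⁻²⁷ kg/u = 2.8880e-27 kg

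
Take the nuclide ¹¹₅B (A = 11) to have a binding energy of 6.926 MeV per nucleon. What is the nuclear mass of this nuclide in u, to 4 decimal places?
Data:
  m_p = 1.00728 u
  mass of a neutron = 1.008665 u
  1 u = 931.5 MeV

11.0066 u

Total binding energy = 11 × 6.926 = 76.186 MeV
Mass defect = 76.186 MeV / (931.5 MeV/u) = 0.081789 u
Constituent mass = 5(1.00728) + 6(1.008665) = 11.088390 u
Nuclear mass = 11.088390 − 0.081789 = 11.006601 u ≈ 11.0066 u (to 4 decimal places)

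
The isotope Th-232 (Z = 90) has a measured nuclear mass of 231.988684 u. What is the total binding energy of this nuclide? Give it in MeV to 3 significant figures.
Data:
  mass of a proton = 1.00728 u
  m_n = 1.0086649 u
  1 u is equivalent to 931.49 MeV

1770 MeV

Σm = 90·m_p + 142·m_n = 90.65520 + 143.2304158 = 233.8856158 u
Mass defect Δm = 233.8856158 − 231.988684 = 1.8969318 u
Binding energy = Δm·c² = 1.8969318 × 931.49 MeV/u = 1766.97 MeV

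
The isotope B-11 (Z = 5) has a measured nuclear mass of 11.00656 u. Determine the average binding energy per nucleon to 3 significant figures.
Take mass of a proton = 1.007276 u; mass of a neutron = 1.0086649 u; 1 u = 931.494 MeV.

The nucleus contains 5 protons and 11 − 5 = 6 neutrons.
Σm = 5·m_p + 6·m_n = 5.036380 + 6.0519894 = 11.0883694 u
The mass defect is 11.0883694 − 11.00656 = 0.0818094 u.
Converting to energy: 0.0818094 u × 931.494 MeV/u = 76.2050 MeV
BE/A = 76.2050 MeV / 11 = 6.928 MeV/nucleon

6.93 MeV/nucleon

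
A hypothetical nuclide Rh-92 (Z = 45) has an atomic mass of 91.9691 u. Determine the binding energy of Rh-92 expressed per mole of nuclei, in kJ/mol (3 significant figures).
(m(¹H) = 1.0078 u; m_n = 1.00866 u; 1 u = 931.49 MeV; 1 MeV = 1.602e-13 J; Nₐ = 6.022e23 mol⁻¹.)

Z = 45, so N = A − Z = 92 − 45 = 47.
Σm = 45·m(¹H) + 47·m_n = 45.3510 + 47.40702 = 92.75802 u
Mass defect Δm = 92.75802 − 91.9691 = 0.78892 u
Converting to energy: 0.78892 u × 931.49 MeV/u = 734.871 MeV
Per nucleus in joules: 734.871 MeV × 1.602e-13 J/MeV = 1.1773e-10 J
Per mole: 1.1773e-10 J × 6.022e23 mol⁻¹ = 7.0897e+13 J/mol

7.09e+10 kJ/mol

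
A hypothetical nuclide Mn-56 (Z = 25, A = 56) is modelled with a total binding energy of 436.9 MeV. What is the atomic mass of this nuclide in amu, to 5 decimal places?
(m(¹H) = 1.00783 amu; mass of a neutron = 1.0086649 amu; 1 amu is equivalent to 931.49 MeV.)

Mass defect = 436.9 MeV / (931.49 MeV/amu) = 0.4690335 amu
Constituent mass = 25(1.00783) + 31(1.0086649) = 56.4643619 amu
Atomic mass = 56.4643619 − 0.4690335 = 55.9953284 amu ≈ 55.99533 amu (to 5 decimal places)

55.99533 amu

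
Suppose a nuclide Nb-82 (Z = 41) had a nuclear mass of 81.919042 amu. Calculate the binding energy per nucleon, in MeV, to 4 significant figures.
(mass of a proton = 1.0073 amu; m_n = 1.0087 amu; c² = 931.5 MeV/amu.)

8.372 MeV/nucleon

Σm = 41·m_p + 41·m_n = 41.2993 + 41.3567 = 82.6560 amu
The mass defect is 82.6560 − 81.919042 = 0.736958 amu.
Binding energy = Δm·c² = 0.736958 × 931.5 MeV/amu = 686.476 MeV
Dividing by A = 82 gives 8.372 MeV per nucleon.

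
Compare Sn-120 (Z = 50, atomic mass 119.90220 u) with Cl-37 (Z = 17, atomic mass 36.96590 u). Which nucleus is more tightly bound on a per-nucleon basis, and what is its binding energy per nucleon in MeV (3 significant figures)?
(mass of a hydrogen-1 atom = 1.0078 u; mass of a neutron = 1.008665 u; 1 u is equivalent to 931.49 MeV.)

Sn-120: Σm = 50(1.0078) + 70(1.008665) = 120.996550 u; Δm = 1.094350 u; E_B = 1019.38 MeV; E_B/A = 8.4948 MeV
Cl-37: Σm = 17(1.0078) + 20(1.008665) = 37.305900 u; Δm = 0.340000 u; E_B = 316.71 MeV; E_B/A = 8.560 MeV
Cl-37 has the higher binding energy per nucleon, so it is the more tightly bound nucleus.

Cl-37; 8.56 MeV/nucleon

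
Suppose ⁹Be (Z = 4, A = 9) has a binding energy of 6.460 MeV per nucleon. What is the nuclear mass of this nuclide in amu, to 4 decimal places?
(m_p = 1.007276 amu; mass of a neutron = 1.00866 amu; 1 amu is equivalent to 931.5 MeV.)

Total binding energy = 9 × 6.460 = 58.140 MeV
Mass defect = 58.140 MeV / (931.5 MeV/amu) = 0.062415 amu
Constituent mass = 4(1.007276) + 5(1.00866) = 9.072404 amu
Nuclear mass = 9.072404 − 0.062415 = 9.009989 amu ≈ 9.0100 amu (to 4 decimal places)

9.0100 amu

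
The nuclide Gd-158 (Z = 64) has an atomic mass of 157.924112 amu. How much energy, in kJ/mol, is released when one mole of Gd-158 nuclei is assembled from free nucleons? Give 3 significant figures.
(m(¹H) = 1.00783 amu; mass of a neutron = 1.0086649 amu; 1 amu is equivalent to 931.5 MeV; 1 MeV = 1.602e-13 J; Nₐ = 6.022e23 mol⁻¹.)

Σm = 64·m(¹H) + 94·m_n = 64.50112 + 94.8145006 = 159.3156206 amu
Δm = 159.3156206 − 157.924112 = 1.3915086 amu
E_B = 1.3915086 × 931.5 = 1296.19 MeV
Per nucleus in joules: 1296.19 MeV × 1.602e-13 J/MeV = 2.0765e-10 J
Per mole: 2.0765e-10 J × 6.022e23 mol⁻¹ = 1.2505e+14 J/mol

1.25e+11 kJ/mol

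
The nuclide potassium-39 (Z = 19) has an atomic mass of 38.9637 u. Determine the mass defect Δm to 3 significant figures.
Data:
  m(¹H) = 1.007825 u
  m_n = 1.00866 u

0.358 u

With 19 protons and 20 neutrons (A = 39):
Σm = 19·m(¹H) + 20·m_n = 19.148675 + 20.17320 = 39.321875 u
Mass defect Δm = 39.321875 − 38.9637 = 0.358175 u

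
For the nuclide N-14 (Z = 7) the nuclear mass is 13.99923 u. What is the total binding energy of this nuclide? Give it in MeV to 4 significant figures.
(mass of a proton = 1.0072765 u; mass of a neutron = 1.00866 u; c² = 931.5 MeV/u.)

104.6 MeV

The nucleus contains 7 protons and 14 − 7 = 7 neutrons.
Σm = 7·m_p + 7·m_n = 7.0509355 + 7.06062 = 14.1115555 u
Mass defect Δm = 14.1115555 − 13.99923 = 0.1123255 u
Binding energy = Δm·c² = 0.1123255 × 931.5 MeV/u = 104.631 MeV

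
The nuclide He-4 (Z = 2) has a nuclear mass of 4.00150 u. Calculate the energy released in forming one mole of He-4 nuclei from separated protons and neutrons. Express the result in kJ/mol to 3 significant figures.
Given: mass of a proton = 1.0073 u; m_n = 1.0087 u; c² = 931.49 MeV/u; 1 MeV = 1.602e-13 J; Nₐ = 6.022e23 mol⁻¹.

2.74e+09 kJ/mol

With 2 protons and 2 neutrons (A = 4):
Total constituent mass: 2 × 1.0073 + 2 × 1.0087 = 4.0320 u
The mass defect is 4.0320 − 4.00150 = 0.03050 u.
Converting to energy: 0.03050 u × 931.49 MeV/u = 28.4104 MeV
Per nucleus in joules: 28.4104 MeV × 1.602e-13 J/MeV = 4.5513e-12 J
Per mole: 4.5513e-12 J × 6.022e23 mol⁻¹ = 2.7408e+12 J/mol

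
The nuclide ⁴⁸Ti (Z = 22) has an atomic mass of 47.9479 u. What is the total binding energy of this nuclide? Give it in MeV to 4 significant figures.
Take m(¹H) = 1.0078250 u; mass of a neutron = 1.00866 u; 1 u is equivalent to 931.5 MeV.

With 22 protons and 26 neutrons (A = 48):
Σm = 22·m(¹H) + 26·m_n = 22.1721500 + 26.22516 = 48.3973100 u
The mass defect is 48.3973100 − 47.9479 = 0.4494100 u.
Converting to energy: 0.4494100 u × 931.5 MeV/u = 418.625 MeV

418.6 MeV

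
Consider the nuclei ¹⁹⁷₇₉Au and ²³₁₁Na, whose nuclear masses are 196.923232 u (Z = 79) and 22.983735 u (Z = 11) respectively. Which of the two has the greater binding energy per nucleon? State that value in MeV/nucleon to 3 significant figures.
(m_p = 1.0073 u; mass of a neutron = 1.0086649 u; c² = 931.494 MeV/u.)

¹⁹⁷₇₉Au: Σm = 79(1.0073) + 118(1.0086649) = 198.5991582 u; Δm = 1.6759262 u; E_B = 1561.1 MeV; E_B/A = 7.924 MeV
²³₁₁Na: Σm = 11(1.0073) + 12(1.0086649) = 23.1842788 u; Δm = 0.2005438 u; E_B = 186.81 MeV; E_B/A = 8.122 MeV
²³₁₁Na has the higher binding energy per nucleon, so it is the more tightly bound nucleus.

²³₁₁Na; 8.12 MeV/nucleon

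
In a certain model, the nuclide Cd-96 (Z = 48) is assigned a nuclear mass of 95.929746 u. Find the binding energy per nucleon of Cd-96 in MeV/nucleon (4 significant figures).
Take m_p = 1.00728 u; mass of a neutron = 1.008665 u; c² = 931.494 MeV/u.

With 48 protons and 48 neutrons (A = 96):
Total constituent mass: 48 × 1.00728 + 48 × 1.008665 = 96.765360 u
Δm = 96.765360 − 95.929746 = 0.835614 u
Converting to energy: 0.835614 u × 931.494 MeV/u = 778.369 MeV
Per nucleon: 778.369 / 96 = 8.108 MeV

8.108 MeV/nucleon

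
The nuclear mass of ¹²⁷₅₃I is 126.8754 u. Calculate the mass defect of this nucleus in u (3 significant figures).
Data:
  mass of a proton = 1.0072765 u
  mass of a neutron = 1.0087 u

Mass of separated nucleons = 53(1.0072765) + 74(1.0087) = 53.3856545 + 74.6438 = 128.0294545 u
Δm = 128.0294545 − 126.8754 = 1.1540545 u

1.15 u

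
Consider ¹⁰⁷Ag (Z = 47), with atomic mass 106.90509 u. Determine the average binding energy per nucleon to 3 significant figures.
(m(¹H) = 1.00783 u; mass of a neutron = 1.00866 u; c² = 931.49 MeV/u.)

8.55 MeV/nucleon

Total constituent mass: 47 × 1.00783 + 60 × 1.00866 = 107.88761 u
The mass defect is 107.88761 − 106.90509 = 0.98252 u.
Converting to energy: 0.98252 u × 931.49 MeV/u = 915.208 MeV
BE/A = 915.208 MeV / 107 = 8.553 MeV/nucleon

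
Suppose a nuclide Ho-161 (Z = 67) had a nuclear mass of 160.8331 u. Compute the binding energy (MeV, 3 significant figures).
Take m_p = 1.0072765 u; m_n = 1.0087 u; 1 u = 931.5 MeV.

Σm = 67·m_p + 94·m_n = 67.4875255 + 94.8178 = 162.3053255 u
Δm = 162.3053255 − 160.8331 = 1.4722255 u
Converting to energy: 1.4722255 u × 931.5 MeV/u = 1371.38 MeV

1370 MeV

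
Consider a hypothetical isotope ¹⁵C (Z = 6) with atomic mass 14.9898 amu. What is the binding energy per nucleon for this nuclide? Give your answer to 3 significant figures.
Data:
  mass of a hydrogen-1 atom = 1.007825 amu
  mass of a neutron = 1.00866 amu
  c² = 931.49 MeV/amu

8.39 MeV/nucleon

With 6 protons and 9 neutrons (A = 15):
Total constituent mass: 6 × 1.007825 + 9 × 1.00866 = 15.124890 amu
The mass defect is 15.124890 − 14.9898 = 0.135090 amu.
Converting to energy: 0.135090 amu × 931.49 MeV/amu = 125.835 MeV
BE/A = 125.835 MeV / 15 = 8.389 MeV/nucleon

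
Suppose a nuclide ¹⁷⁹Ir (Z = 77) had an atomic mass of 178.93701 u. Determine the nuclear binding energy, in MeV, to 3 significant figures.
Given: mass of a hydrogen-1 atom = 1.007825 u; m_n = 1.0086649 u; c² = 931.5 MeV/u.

1440 MeV

With 77 protons and 102 neutrons (A = 179):
Mass of separated nucleons = 77(1.007825) + 102(1.0086649) = 77.602525 + 102.8838198 = 180.4863448 u
The mass defect is 180.4863448 − 178.93701 = 1.5493348 u.
Converting to energy: 1.5493348 u × 931.5 MeV/u = 1443.21 MeV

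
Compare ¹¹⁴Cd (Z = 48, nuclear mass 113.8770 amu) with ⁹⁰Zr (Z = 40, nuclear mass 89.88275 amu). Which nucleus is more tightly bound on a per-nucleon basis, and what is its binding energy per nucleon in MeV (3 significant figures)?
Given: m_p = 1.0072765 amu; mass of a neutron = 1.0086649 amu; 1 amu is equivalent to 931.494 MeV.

¹¹⁴Cd: Σm = 48(1.0072765) + 66(1.0086649) = 114.9211554 amu; Δm = 1.0441554 amu; E_B = 972.62 MeV; E_B/A = 8.532 MeV
⁹⁰Zr: Σm = 40(1.0072765) + 50(1.0086649) = 90.7243050 amu; Δm = 0.8415550 amu; E_B = 783.90 MeV; E_B/A = 8.710 MeV
⁹⁰Zr has the higher binding energy per nucleon, so it is the more tightly bound nucleus.

⁹⁰Zr; 8.71 MeV/nucleon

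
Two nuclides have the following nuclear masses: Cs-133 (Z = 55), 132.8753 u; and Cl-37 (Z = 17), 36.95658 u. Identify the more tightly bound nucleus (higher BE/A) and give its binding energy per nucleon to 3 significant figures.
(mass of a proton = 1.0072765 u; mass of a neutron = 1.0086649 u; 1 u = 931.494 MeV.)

Cs-133: Σm = 55(1.0072765) + 78(1.0086649) = 134.0760697 u; Δm = 1.2007697 u; E_B = 1118.5 MeV; E_B/A = 8.410 MeV
Cl-37: Σm = 17(1.0072765) + 20(1.0086649) = 37.2969985 u; Δm = 0.3404185 u; E_B = 317.10 MeV; E_B/A = 8.570 MeV
Cl-37 has the higher binding energy per nucleon, so it is the more tightly bound nucleus.

Cl-37; 8.57 MeV/nucleon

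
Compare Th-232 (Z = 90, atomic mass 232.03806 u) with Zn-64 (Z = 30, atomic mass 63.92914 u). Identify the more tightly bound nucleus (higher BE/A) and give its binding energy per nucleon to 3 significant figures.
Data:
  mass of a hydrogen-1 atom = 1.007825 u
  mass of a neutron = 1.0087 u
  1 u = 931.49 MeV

Th-232: Σm = 90(1.007825) + 142(1.0087) = 233.939650 u; Δm = 1.901590 u; E_B = 1771.312 MeV; E_B/A = 7.63497 MeV
Zn-64: Σm = 30(1.007825) + 34(1.0087) = 64.530550 u; Δm = 0.601410 u; E_B = 560.21 MeV; E_B/A = 8.753 MeV
Zn-64 has the higher binding energy per nucleon, so it is the more tightly bound nucleus.

Zn-64; 8.75 MeV/nucleon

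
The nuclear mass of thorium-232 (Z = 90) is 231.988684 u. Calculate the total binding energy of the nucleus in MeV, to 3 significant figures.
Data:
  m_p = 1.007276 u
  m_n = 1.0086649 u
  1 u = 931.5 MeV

1770 MeV

With 90 protons and 142 neutrons (A = 232):
Total constituent mass: 90 × 1.007276 + 142 × 1.0086649 = 233.8852558 u
Δm = 233.8852558 − 231.988684 = 1.8965718 u
Binding energy = Δm·c² = 1.8965718 × 931.5 MeV/u = 1766.66 MeV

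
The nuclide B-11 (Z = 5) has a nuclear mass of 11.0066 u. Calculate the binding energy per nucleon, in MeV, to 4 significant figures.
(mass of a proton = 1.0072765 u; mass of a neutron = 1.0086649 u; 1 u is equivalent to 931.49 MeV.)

6.925 MeV/nucleon

Total constituent mass: 5 × 1.0072765 + 6 × 1.0086649 = 11.0883719 u
Δm = 11.0883719 − 11.0066 = 0.0817719 u
Binding energy = Δm·c² = 0.0817719 × 931.49 MeV/u = 76.1697 MeV
Dividing by A = 11 gives 6.925 MeV per nucleon.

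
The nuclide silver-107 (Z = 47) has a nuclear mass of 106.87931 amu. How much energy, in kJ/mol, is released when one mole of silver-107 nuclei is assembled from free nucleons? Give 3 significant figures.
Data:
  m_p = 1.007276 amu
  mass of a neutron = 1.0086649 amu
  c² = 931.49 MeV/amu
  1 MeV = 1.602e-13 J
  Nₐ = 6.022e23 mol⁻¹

With 47 protons and 60 neutrons (A = 107):
Σm = 47·m_p + 60·m_n = 47.341972 + 60.5198940 = 107.8618660 amu
Mass defect Δm = 107.8618660 − 106.87931 = 0.9825560 amu
Binding energy = Δm·c² = 0.9825560 × 931.49 MeV/amu = 915.241 MeV
Per nucleus in joules: 915.241 MeV × 1.602e-13 J/MeV = 1.4662e-10 J
Per mole: 1.4662e-10 J × 6.022e23 mol⁻¹ = 8.8295e+13 J/mol

8.83e+10 kJ/mol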